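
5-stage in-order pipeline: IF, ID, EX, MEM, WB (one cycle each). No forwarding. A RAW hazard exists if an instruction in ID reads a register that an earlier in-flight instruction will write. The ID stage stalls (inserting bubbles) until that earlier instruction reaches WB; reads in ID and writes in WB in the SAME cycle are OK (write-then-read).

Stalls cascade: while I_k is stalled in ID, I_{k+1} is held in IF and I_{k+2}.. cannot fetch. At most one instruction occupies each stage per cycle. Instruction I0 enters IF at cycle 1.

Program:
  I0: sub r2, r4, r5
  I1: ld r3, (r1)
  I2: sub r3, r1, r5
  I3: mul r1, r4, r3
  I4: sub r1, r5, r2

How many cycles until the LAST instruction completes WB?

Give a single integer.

I0 sub r2 <- r4,r5: IF@1 ID@2 stall=0 (-) EX@3 MEM@4 WB@5
I1 ld r3 <- r1: IF@2 ID@3 stall=0 (-) EX@4 MEM@5 WB@6
I2 sub r3 <- r1,r5: IF@3 ID@4 stall=0 (-) EX@5 MEM@6 WB@7
I3 mul r1 <- r4,r3: IF@4 ID@5 stall=2 (RAW on I2.r3 (WB@7)) EX@8 MEM@9 WB@10
I4 sub r1 <- r5,r2: IF@5 ID@8 stall=0 (-) EX@9 MEM@10 WB@11

Answer: 11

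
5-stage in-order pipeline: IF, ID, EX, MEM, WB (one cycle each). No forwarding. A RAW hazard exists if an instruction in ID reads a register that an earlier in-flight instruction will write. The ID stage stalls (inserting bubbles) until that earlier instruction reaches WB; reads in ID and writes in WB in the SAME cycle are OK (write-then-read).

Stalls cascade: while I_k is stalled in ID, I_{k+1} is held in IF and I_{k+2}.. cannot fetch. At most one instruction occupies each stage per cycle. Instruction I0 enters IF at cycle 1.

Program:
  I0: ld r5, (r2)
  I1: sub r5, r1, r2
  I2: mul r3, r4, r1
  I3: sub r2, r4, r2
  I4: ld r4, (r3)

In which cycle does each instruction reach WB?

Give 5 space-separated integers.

I0 ld r5 <- r2: IF@1 ID@2 stall=0 (-) EX@3 MEM@4 WB@5
I1 sub r5 <- r1,r2: IF@2 ID@3 stall=0 (-) EX@4 MEM@5 WB@6
I2 mul r3 <- r4,r1: IF@3 ID@4 stall=0 (-) EX@5 MEM@6 WB@7
I3 sub r2 <- r4,r2: IF@4 ID@5 stall=0 (-) EX@6 MEM@7 WB@8
I4 ld r4 <- r3: IF@5 ID@6 stall=1 (RAW on I2.r3 (WB@7)) EX@8 MEM@9 WB@10

Answer: 5 6 7 8 10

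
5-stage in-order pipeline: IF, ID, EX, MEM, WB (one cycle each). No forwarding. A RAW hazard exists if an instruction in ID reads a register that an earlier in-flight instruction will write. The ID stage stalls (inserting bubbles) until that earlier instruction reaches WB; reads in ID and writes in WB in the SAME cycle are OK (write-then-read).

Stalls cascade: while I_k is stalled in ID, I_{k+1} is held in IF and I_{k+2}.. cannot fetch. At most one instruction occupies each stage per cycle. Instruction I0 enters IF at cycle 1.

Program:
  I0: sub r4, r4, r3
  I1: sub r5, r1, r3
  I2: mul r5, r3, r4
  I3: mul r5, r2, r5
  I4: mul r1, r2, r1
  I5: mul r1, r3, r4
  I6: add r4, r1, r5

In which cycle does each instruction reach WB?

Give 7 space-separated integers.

Answer: 5 6 8 11 12 13 16

Derivation:
I0 sub r4 <- r4,r3: IF@1 ID@2 stall=0 (-) EX@3 MEM@4 WB@5
I1 sub r5 <- r1,r3: IF@2 ID@3 stall=0 (-) EX@4 MEM@5 WB@6
I2 mul r5 <- r3,r4: IF@3 ID@4 stall=1 (RAW on I0.r4 (WB@5)) EX@6 MEM@7 WB@8
I3 mul r5 <- r2,r5: IF@4 ID@6 stall=2 (RAW on I2.r5 (WB@8)) EX@9 MEM@10 WB@11
I4 mul r1 <- r2,r1: IF@6 ID@9 stall=0 (-) EX@10 MEM@11 WB@12
I5 mul r1 <- r3,r4: IF@9 ID@10 stall=0 (-) EX@11 MEM@12 WB@13
I6 add r4 <- r1,r5: IF@10 ID@11 stall=2 (RAW on I5.r1 (WB@13)) EX@14 MEM@15 WB@16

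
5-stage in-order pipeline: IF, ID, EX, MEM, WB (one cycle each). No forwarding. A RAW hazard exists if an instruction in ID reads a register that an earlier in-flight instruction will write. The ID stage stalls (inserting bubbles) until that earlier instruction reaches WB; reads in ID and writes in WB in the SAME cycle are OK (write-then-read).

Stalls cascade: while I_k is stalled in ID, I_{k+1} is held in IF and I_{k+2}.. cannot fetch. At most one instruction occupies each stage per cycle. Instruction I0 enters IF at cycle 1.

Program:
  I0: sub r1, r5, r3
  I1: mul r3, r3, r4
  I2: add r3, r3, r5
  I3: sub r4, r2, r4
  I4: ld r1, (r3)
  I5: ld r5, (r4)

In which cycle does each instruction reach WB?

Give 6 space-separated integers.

Answer: 5 6 9 10 12 13

Derivation:
I0 sub r1 <- r5,r3: IF@1 ID@2 stall=0 (-) EX@3 MEM@4 WB@5
I1 mul r3 <- r3,r4: IF@2 ID@3 stall=0 (-) EX@4 MEM@5 WB@6
I2 add r3 <- r3,r5: IF@3 ID@4 stall=2 (RAW on I1.r3 (WB@6)) EX@7 MEM@8 WB@9
I3 sub r4 <- r2,r4: IF@4 ID@7 stall=0 (-) EX@8 MEM@9 WB@10
I4 ld r1 <- r3: IF@7 ID@8 stall=1 (RAW on I2.r3 (WB@9)) EX@10 MEM@11 WB@12
I5 ld r5 <- r4: IF@8 ID@10 stall=0 (-) EX@11 MEM@12 WB@13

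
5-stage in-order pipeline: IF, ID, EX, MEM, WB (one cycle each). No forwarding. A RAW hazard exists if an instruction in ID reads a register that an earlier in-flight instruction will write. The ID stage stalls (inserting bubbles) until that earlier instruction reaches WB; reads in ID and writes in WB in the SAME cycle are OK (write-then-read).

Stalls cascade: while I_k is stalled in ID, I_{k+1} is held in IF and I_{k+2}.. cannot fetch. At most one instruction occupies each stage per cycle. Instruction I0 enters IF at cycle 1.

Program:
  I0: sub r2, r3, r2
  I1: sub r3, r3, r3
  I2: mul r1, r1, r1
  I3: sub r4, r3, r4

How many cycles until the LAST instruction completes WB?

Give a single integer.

Answer: 9

Derivation:
I0 sub r2 <- r3,r2: IF@1 ID@2 stall=0 (-) EX@3 MEM@4 WB@5
I1 sub r3 <- r3,r3: IF@2 ID@3 stall=0 (-) EX@4 MEM@5 WB@6
I2 mul r1 <- r1,r1: IF@3 ID@4 stall=0 (-) EX@5 MEM@6 WB@7
I3 sub r4 <- r3,r4: IF@4 ID@5 stall=1 (RAW on I1.r3 (WB@6)) EX@7 MEM@8 WB@9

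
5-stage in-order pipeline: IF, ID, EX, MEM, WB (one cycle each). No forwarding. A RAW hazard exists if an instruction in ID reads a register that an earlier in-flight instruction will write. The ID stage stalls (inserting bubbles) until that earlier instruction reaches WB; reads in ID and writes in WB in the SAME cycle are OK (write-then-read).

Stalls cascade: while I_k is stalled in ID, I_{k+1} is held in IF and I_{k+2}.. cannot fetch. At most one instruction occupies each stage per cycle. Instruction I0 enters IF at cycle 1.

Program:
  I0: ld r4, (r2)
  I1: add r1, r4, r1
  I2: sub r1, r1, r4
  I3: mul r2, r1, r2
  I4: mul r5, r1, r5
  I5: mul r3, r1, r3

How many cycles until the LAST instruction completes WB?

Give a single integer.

I0 ld r4 <- r2: IF@1 ID@2 stall=0 (-) EX@3 MEM@4 WB@5
I1 add r1 <- r4,r1: IF@2 ID@3 stall=2 (RAW on I0.r4 (WB@5)) EX@6 MEM@7 WB@8
I2 sub r1 <- r1,r4: IF@3 ID@6 stall=2 (RAW on I1.r1 (WB@8)) EX@9 MEM@10 WB@11
I3 mul r2 <- r1,r2: IF@6 ID@9 stall=2 (RAW on I2.r1 (WB@11)) EX@12 MEM@13 WB@14
I4 mul r5 <- r1,r5: IF@9 ID@12 stall=0 (-) EX@13 MEM@14 WB@15
I5 mul r3 <- r1,r3: IF@12 ID@13 stall=0 (-) EX@14 MEM@15 WB@16

Answer: 16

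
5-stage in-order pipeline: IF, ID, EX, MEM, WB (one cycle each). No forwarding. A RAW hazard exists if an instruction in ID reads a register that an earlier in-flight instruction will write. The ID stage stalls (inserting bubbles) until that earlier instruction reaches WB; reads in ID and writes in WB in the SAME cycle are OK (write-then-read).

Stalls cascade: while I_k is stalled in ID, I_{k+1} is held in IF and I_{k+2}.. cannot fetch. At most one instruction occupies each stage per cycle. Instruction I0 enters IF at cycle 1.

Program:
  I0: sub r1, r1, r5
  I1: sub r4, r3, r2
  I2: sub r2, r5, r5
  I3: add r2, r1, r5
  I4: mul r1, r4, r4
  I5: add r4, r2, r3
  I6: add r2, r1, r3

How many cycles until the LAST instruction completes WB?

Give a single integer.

Answer: 12

Derivation:
I0 sub r1 <- r1,r5: IF@1 ID@2 stall=0 (-) EX@3 MEM@4 WB@5
I1 sub r4 <- r3,r2: IF@2 ID@3 stall=0 (-) EX@4 MEM@5 WB@6
I2 sub r2 <- r5,r5: IF@3 ID@4 stall=0 (-) EX@5 MEM@6 WB@7
I3 add r2 <- r1,r5: IF@4 ID@5 stall=0 (-) EX@6 MEM@7 WB@8
I4 mul r1 <- r4,r4: IF@5 ID@6 stall=0 (-) EX@7 MEM@8 WB@9
I5 add r4 <- r2,r3: IF@6 ID@7 stall=1 (RAW on I3.r2 (WB@8)) EX@9 MEM@10 WB@11
I6 add r2 <- r1,r3: IF@7 ID@9 stall=0 (-) EX@10 MEM@11 WB@12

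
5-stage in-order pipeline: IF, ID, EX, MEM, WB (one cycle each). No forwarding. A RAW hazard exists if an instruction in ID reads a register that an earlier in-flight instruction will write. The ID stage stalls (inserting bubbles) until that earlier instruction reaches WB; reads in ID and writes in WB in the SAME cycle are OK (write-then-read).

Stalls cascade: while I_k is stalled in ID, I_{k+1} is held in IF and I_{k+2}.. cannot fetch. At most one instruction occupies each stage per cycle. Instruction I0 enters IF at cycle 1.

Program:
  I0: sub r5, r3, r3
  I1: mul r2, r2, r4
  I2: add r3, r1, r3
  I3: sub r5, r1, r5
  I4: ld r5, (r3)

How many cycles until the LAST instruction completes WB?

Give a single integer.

Answer: 10

Derivation:
I0 sub r5 <- r3,r3: IF@1 ID@2 stall=0 (-) EX@3 MEM@4 WB@5
I1 mul r2 <- r2,r4: IF@2 ID@3 stall=0 (-) EX@4 MEM@5 WB@6
I2 add r3 <- r1,r3: IF@3 ID@4 stall=0 (-) EX@5 MEM@6 WB@7
I3 sub r5 <- r1,r5: IF@4 ID@5 stall=0 (-) EX@6 MEM@7 WB@8
I4 ld r5 <- r3: IF@5 ID@6 stall=1 (RAW on I2.r3 (WB@7)) EX@8 MEM@9 WB@10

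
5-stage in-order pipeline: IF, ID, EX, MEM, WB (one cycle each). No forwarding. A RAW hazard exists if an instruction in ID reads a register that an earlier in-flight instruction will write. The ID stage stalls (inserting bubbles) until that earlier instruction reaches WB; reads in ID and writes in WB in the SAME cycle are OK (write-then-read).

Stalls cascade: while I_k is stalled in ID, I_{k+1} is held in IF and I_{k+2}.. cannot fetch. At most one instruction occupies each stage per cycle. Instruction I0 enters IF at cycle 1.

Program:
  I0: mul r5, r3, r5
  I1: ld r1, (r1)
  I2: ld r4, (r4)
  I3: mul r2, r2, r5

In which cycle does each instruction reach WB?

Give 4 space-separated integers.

Answer: 5 6 7 8

Derivation:
I0 mul r5 <- r3,r5: IF@1 ID@2 stall=0 (-) EX@3 MEM@4 WB@5
I1 ld r1 <- r1: IF@2 ID@3 stall=0 (-) EX@4 MEM@5 WB@6
I2 ld r4 <- r4: IF@3 ID@4 stall=0 (-) EX@5 MEM@6 WB@7
I3 mul r2 <- r2,r5: IF@4 ID@5 stall=0 (-) EX@6 MEM@7 WB@8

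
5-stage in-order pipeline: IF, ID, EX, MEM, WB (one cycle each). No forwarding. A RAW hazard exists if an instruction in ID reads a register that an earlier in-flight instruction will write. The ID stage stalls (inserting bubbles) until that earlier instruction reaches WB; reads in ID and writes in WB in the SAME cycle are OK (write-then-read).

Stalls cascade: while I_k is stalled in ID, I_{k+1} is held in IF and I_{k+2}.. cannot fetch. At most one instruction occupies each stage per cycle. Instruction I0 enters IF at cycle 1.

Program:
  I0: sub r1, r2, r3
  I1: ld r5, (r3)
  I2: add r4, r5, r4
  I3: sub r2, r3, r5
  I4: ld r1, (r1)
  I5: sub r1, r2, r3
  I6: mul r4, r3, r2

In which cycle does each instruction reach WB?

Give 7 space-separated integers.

Answer: 5 6 9 10 11 13 14

Derivation:
I0 sub r1 <- r2,r3: IF@1 ID@2 stall=0 (-) EX@3 MEM@4 WB@5
I1 ld r5 <- r3: IF@2 ID@3 stall=0 (-) EX@4 MEM@5 WB@6
I2 add r4 <- r5,r4: IF@3 ID@4 stall=2 (RAW on I1.r5 (WB@6)) EX@7 MEM@8 WB@9
I3 sub r2 <- r3,r5: IF@4 ID@7 stall=0 (-) EX@8 MEM@9 WB@10
I4 ld r1 <- r1: IF@7 ID@8 stall=0 (-) EX@9 MEM@10 WB@11
I5 sub r1 <- r2,r3: IF@8 ID@9 stall=1 (RAW on I3.r2 (WB@10)) EX@11 MEM@12 WB@13
I6 mul r4 <- r3,r2: IF@9 ID@11 stall=0 (-) EX@12 MEM@13 WB@14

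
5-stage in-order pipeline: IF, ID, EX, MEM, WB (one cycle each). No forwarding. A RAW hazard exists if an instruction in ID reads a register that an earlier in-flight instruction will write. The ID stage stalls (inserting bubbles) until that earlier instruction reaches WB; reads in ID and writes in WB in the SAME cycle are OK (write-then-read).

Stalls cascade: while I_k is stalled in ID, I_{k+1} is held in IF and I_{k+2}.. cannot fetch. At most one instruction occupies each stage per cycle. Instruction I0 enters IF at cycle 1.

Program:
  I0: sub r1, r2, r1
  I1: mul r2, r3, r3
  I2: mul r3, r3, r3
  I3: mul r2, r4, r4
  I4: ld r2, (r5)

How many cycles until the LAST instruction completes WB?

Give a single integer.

I0 sub r1 <- r2,r1: IF@1 ID@2 stall=0 (-) EX@3 MEM@4 WB@5
I1 mul r2 <- r3,r3: IF@2 ID@3 stall=0 (-) EX@4 MEM@5 WB@6
I2 mul r3 <- r3,r3: IF@3 ID@4 stall=0 (-) EX@5 MEM@6 WB@7
I3 mul r2 <- r4,r4: IF@4 ID@5 stall=0 (-) EX@6 MEM@7 WB@8
I4 ld r2 <- r5: IF@5 ID@6 stall=0 (-) EX@7 MEM@8 WB@9

Answer: 9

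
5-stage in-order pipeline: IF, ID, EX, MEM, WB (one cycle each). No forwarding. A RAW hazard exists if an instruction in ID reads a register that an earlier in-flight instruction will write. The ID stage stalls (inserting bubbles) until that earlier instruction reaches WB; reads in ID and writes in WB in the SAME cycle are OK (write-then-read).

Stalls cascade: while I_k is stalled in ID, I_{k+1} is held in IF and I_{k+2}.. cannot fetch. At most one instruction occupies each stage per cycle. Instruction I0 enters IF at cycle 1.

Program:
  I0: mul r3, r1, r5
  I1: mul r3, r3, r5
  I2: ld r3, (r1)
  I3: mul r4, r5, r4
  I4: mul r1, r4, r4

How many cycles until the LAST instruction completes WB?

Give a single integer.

Answer: 13

Derivation:
I0 mul r3 <- r1,r5: IF@1 ID@2 stall=0 (-) EX@3 MEM@4 WB@5
I1 mul r3 <- r3,r5: IF@2 ID@3 stall=2 (RAW on I0.r3 (WB@5)) EX@6 MEM@7 WB@8
I2 ld r3 <- r1: IF@3 ID@6 stall=0 (-) EX@7 MEM@8 WB@9
I3 mul r4 <- r5,r4: IF@6 ID@7 stall=0 (-) EX@8 MEM@9 WB@10
I4 mul r1 <- r4,r4: IF@7 ID@8 stall=2 (RAW on I3.r4 (WB@10)) EX@11 MEM@12 WB@13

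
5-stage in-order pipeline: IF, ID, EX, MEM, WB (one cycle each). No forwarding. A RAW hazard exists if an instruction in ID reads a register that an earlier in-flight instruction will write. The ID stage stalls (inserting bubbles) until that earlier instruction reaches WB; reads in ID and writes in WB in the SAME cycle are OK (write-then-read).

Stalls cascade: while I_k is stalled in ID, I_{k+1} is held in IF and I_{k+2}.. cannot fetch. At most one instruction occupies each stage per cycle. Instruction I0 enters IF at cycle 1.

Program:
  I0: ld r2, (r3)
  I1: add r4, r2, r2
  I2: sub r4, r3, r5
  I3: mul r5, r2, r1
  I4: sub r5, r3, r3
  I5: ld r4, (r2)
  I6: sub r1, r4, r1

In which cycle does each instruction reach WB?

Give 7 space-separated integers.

Answer: 5 8 9 10 11 12 15

Derivation:
I0 ld r2 <- r3: IF@1 ID@2 stall=0 (-) EX@3 MEM@4 WB@5
I1 add r4 <- r2,r2: IF@2 ID@3 stall=2 (RAW on I0.r2 (WB@5)) EX@6 MEM@7 WB@8
I2 sub r4 <- r3,r5: IF@3 ID@6 stall=0 (-) EX@7 MEM@8 WB@9
I3 mul r5 <- r2,r1: IF@6 ID@7 stall=0 (-) EX@8 MEM@9 WB@10
I4 sub r5 <- r3,r3: IF@7 ID@8 stall=0 (-) EX@9 MEM@10 WB@11
I5 ld r4 <- r2: IF@8 ID@9 stall=0 (-) EX@10 MEM@11 WB@12
I6 sub r1 <- r4,r1: IF@9 ID@10 stall=2 (RAW on I5.r4 (WB@12)) EX@13 MEM@14 WB@15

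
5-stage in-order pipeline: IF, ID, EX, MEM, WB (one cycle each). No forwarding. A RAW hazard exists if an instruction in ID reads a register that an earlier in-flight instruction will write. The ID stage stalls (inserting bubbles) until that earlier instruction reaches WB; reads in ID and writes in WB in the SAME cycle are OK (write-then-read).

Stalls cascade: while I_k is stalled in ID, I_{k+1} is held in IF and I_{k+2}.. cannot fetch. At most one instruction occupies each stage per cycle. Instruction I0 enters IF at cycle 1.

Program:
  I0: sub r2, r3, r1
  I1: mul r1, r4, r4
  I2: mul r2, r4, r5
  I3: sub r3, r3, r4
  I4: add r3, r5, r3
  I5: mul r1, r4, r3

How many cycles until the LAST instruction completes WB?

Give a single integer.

I0 sub r2 <- r3,r1: IF@1 ID@2 stall=0 (-) EX@3 MEM@4 WB@5
I1 mul r1 <- r4,r4: IF@2 ID@3 stall=0 (-) EX@4 MEM@5 WB@6
I2 mul r2 <- r4,r5: IF@3 ID@4 stall=0 (-) EX@5 MEM@6 WB@7
I3 sub r3 <- r3,r4: IF@4 ID@5 stall=0 (-) EX@6 MEM@7 WB@8
I4 add r3 <- r5,r3: IF@5 ID@6 stall=2 (RAW on I3.r3 (WB@8)) EX@9 MEM@10 WB@11
I5 mul r1 <- r4,r3: IF@6 ID@9 stall=2 (RAW on I4.r3 (WB@11)) EX@12 MEM@13 WB@14

Answer: 14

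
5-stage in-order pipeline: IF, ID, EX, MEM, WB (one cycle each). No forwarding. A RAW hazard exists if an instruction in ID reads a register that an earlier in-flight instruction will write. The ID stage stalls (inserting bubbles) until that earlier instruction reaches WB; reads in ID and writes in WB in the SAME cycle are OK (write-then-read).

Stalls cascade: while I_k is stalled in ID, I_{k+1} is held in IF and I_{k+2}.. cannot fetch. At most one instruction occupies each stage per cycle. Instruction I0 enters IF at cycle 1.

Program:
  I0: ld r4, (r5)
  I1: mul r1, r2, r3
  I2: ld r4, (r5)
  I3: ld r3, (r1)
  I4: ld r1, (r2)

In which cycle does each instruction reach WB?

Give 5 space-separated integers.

I0 ld r4 <- r5: IF@1 ID@2 stall=0 (-) EX@3 MEM@4 WB@5
I1 mul r1 <- r2,r3: IF@2 ID@3 stall=0 (-) EX@4 MEM@5 WB@6
I2 ld r4 <- r5: IF@3 ID@4 stall=0 (-) EX@5 MEM@6 WB@7
I3 ld r3 <- r1: IF@4 ID@5 stall=1 (RAW on I1.r1 (WB@6)) EX@7 MEM@8 WB@9
I4 ld r1 <- r2: IF@5 ID@7 stall=0 (-) EX@8 MEM@9 WB@10

Answer: 5 6 7 9 10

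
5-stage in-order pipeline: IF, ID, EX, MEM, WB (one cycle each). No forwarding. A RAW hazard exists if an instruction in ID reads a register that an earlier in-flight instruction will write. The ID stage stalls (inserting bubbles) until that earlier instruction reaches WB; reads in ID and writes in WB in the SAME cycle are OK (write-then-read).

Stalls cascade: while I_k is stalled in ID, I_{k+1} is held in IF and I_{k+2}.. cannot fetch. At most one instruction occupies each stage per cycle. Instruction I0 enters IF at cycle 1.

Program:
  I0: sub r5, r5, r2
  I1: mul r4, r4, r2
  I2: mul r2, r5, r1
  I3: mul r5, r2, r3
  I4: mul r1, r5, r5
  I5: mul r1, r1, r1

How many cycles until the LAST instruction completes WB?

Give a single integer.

I0 sub r5 <- r5,r2: IF@1 ID@2 stall=0 (-) EX@3 MEM@4 WB@5
I1 mul r4 <- r4,r2: IF@2 ID@3 stall=0 (-) EX@4 MEM@5 WB@6
I2 mul r2 <- r5,r1: IF@3 ID@4 stall=1 (RAW on I0.r5 (WB@5)) EX@6 MEM@7 WB@8
I3 mul r5 <- r2,r3: IF@4 ID@6 stall=2 (RAW on I2.r2 (WB@8)) EX@9 MEM@10 WB@11
I4 mul r1 <- r5,r5: IF@6 ID@9 stall=2 (RAW on I3.r5 (WB@11)) EX@12 MEM@13 WB@14
I5 mul r1 <- r1,r1: IF@9 ID@12 stall=2 (RAW on I4.r1 (WB@14)) EX@15 MEM@16 WB@17

Answer: 17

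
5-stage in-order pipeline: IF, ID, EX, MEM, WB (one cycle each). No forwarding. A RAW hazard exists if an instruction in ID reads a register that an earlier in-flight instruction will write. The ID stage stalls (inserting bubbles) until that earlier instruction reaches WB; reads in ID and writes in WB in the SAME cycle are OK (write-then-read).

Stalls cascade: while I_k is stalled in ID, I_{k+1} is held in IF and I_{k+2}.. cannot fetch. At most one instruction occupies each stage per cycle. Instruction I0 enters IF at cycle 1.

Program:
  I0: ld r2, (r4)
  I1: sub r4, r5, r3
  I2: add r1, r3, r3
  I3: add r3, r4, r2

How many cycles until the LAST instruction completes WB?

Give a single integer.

I0 ld r2 <- r4: IF@1 ID@2 stall=0 (-) EX@3 MEM@4 WB@5
I1 sub r4 <- r5,r3: IF@2 ID@3 stall=0 (-) EX@4 MEM@5 WB@6
I2 add r1 <- r3,r3: IF@3 ID@4 stall=0 (-) EX@5 MEM@6 WB@7
I3 add r3 <- r4,r2: IF@4 ID@5 stall=1 (RAW on I1.r4 (WB@6)) EX@7 MEM@8 WB@9

Answer: 9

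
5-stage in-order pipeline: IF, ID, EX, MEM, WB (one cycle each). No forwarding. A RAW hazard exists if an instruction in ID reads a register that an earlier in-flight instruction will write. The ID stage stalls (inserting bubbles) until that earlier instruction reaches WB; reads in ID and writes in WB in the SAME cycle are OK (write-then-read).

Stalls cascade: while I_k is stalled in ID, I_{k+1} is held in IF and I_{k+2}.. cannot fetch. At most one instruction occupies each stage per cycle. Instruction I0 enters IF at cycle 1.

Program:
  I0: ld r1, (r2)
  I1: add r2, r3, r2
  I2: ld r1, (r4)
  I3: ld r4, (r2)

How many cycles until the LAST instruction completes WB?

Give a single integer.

I0 ld r1 <- r2: IF@1 ID@2 stall=0 (-) EX@3 MEM@4 WB@5
I1 add r2 <- r3,r2: IF@2 ID@3 stall=0 (-) EX@4 MEM@5 WB@6
I2 ld r1 <- r4: IF@3 ID@4 stall=0 (-) EX@5 MEM@6 WB@7
I3 ld r4 <- r2: IF@4 ID@5 stall=1 (RAW on I1.r2 (WB@6)) EX@7 MEM@8 WB@9

Answer: 9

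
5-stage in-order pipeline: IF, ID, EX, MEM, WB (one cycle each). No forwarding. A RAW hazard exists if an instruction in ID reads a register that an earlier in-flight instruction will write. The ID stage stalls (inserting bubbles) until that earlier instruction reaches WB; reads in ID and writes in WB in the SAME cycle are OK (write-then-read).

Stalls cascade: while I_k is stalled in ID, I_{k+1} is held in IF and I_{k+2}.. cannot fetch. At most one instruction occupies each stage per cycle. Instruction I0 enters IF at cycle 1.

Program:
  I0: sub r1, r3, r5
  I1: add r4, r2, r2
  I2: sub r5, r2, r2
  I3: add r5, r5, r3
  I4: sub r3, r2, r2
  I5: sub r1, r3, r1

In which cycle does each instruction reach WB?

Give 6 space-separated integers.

I0 sub r1 <- r3,r5: IF@1 ID@2 stall=0 (-) EX@3 MEM@4 WB@5
I1 add r4 <- r2,r2: IF@2 ID@3 stall=0 (-) EX@4 MEM@5 WB@6
I2 sub r5 <- r2,r2: IF@3 ID@4 stall=0 (-) EX@5 MEM@6 WB@7
I3 add r5 <- r5,r3: IF@4 ID@5 stall=2 (RAW on I2.r5 (WB@7)) EX@8 MEM@9 WB@10
I4 sub r3 <- r2,r2: IF@5 ID@8 stall=0 (-) EX@9 MEM@10 WB@11
I5 sub r1 <- r3,r1: IF@8 ID@9 stall=2 (RAW on I4.r3 (WB@11)) EX@12 MEM@13 WB@14

Answer: 5 6 7 10 11 14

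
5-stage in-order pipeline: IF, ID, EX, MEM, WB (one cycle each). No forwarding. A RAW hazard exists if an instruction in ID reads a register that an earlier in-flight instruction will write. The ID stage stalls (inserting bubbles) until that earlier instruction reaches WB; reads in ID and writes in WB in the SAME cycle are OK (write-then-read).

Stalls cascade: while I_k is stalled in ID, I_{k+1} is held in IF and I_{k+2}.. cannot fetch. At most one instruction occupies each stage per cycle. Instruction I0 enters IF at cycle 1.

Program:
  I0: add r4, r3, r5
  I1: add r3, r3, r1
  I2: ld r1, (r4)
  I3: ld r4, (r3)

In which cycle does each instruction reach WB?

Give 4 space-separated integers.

I0 add r4 <- r3,r5: IF@1 ID@2 stall=0 (-) EX@3 MEM@4 WB@5
I1 add r3 <- r3,r1: IF@2 ID@3 stall=0 (-) EX@4 MEM@5 WB@6
I2 ld r1 <- r4: IF@3 ID@4 stall=1 (RAW on I0.r4 (WB@5)) EX@6 MEM@7 WB@8
I3 ld r4 <- r3: IF@4 ID@6 stall=0 (-) EX@7 MEM@8 WB@9

Answer: 5 6 8 9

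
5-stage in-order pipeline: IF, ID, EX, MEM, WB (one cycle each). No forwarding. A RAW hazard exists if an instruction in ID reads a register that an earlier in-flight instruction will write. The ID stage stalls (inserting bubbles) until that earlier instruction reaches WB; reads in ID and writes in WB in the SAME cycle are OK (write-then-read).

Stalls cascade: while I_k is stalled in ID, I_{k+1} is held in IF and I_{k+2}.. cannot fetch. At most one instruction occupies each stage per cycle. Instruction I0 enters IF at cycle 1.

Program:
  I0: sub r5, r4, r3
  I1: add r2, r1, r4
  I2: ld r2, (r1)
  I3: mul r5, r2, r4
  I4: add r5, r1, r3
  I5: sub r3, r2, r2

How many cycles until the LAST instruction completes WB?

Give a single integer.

I0 sub r5 <- r4,r3: IF@1 ID@2 stall=0 (-) EX@3 MEM@4 WB@5
I1 add r2 <- r1,r4: IF@2 ID@3 stall=0 (-) EX@4 MEM@5 WB@6
I2 ld r2 <- r1: IF@3 ID@4 stall=0 (-) EX@5 MEM@6 WB@7
I3 mul r5 <- r2,r4: IF@4 ID@5 stall=2 (RAW on I2.r2 (WB@7)) EX@8 MEM@9 WB@10
I4 add r5 <- r1,r3: IF@5 ID@8 stall=0 (-) EX@9 MEM@10 WB@11
I5 sub r3 <- r2,r2: IF@8 ID@9 stall=0 (-) EX@10 MEM@11 WB@12

Answer: 12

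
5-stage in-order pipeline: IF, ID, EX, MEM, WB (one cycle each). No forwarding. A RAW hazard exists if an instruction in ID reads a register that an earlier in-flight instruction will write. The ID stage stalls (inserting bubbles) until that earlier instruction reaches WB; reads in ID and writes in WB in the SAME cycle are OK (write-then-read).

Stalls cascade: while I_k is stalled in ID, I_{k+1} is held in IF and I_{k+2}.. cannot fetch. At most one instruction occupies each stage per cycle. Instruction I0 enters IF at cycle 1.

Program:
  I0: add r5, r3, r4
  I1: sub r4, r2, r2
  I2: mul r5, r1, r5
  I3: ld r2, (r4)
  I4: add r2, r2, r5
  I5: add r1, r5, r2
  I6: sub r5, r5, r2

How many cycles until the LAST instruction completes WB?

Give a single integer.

Answer: 16

Derivation:
I0 add r5 <- r3,r4: IF@1 ID@2 stall=0 (-) EX@3 MEM@4 WB@5
I1 sub r4 <- r2,r2: IF@2 ID@3 stall=0 (-) EX@4 MEM@5 WB@6
I2 mul r5 <- r1,r5: IF@3 ID@4 stall=1 (RAW on I0.r5 (WB@5)) EX@6 MEM@7 WB@8
I3 ld r2 <- r4: IF@4 ID@6 stall=0 (-) EX@7 MEM@8 WB@9
I4 add r2 <- r2,r5: IF@6 ID@7 stall=2 (RAW on I3.r2 (WB@9)) EX@10 MEM@11 WB@12
I5 add r1 <- r5,r2: IF@7 ID@10 stall=2 (RAW on I4.r2 (WB@12)) EX@13 MEM@14 WB@15
I6 sub r5 <- r5,r2: IF@10 ID@13 stall=0 (-) EX@14 MEM@15 WB@16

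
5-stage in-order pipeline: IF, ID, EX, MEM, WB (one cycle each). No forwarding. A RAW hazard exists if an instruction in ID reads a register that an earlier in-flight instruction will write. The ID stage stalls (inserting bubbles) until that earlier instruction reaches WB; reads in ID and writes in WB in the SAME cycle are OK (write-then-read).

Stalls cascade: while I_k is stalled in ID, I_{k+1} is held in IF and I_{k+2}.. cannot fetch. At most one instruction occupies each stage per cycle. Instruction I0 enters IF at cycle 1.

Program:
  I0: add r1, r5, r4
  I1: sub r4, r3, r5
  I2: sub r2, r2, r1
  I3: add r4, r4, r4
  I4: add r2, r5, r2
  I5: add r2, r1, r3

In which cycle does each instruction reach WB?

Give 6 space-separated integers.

I0 add r1 <- r5,r4: IF@1 ID@2 stall=0 (-) EX@3 MEM@4 WB@5
I1 sub r4 <- r3,r5: IF@2 ID@3 stall=0 (-) EX@4 MEM@5 WB@6
I2 sub r2 <- r2,r1: IF@3 ID@4 stall=1 (RAW on I0.r1 (WB@5)) EX@6 MEM@7 WB@8
I3 add r4 <- r4,r4: IF@4 ID@6 stall=0 (-) EX@7 MEM@8 WB@9
I4 add r2 <- r5,r2: IF@6 ID@7 stall=1 (RAW on I2.r2 (WB@8)) EX@9 MEM@10 WB@11
I5 add r2 <- r1,r3: IF@7 ID@9 stall=0 (-) EX@10 MEM@11 WB@12

Answer: 5 6 8 9 11 12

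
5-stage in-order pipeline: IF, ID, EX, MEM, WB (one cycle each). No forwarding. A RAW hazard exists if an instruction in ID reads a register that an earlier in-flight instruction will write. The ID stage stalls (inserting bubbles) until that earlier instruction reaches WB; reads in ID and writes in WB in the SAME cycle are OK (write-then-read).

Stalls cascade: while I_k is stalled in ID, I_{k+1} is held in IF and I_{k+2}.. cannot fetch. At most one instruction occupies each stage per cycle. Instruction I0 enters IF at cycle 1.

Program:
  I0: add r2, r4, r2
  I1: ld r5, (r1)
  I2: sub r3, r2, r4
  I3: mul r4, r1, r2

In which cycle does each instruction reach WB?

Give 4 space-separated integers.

I0 add r2 <- r4,r2: IF@1 ID@2 stall=0 (-) EX@3 MEM@4 WB@5
I1 ld r5 <- r1: IF@2 ID@3 stall=0 (-) EX@4 MEM@5 WB@6
I2 sub r3 <- r2,r4: IF@3 ID@4 stall=1 (RAW on I0.r2 (WB@5)) EX@6 MEM@7 WB@8
I3 mul r4 <- r1,r2: IF@4 ID@6 stall=0 (-) EX@7 MEM@8 WB@9

Answer: 5 6 8 9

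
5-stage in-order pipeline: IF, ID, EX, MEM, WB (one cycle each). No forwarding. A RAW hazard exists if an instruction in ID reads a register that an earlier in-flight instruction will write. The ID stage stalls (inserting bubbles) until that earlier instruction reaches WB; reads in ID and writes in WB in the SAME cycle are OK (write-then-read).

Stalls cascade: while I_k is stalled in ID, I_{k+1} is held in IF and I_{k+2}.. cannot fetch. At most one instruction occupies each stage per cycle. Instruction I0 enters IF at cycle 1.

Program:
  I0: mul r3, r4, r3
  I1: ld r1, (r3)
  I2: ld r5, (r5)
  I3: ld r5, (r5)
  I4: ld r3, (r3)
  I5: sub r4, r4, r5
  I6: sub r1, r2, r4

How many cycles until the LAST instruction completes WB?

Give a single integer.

I0 mul r3 <- r4,r3: IF@1 ID@2 stall=0 (-) EX@3 MEM@4 WB@5
I1 ld r1 <- r3: IF@2 ID@3 stall=2 (RAW on I0.r3 (WB@5)) EX@6 MEM@7 WB@8
I2 ld r5 <- r5: IF@3 ID@6 stall=0 (-) EX@7 MEM@8 WB@9
I3 ld r5 <- r5: IF@6 ID@7 stall=2 (RAW on I2.r5 (WB@9)) EX@10 MEM@11 WB@12
I4 ld r3 <- r3: IF@7 ID@10 stall=0 (-) EX@11 MEM@12 WB@13
I5 sub r4 <- r4,r5: IF@10 ID@11 stall=1 (RAW on I3.r5 (WB@12)) EX@13 MEM@14 WB@15
I6 sub r1 <- r2,r4: IF@11 ID@13 stall=2 (RAW on I5.r4 (WB@15)) EX@16 MEM@17 WB@18

Answer: 18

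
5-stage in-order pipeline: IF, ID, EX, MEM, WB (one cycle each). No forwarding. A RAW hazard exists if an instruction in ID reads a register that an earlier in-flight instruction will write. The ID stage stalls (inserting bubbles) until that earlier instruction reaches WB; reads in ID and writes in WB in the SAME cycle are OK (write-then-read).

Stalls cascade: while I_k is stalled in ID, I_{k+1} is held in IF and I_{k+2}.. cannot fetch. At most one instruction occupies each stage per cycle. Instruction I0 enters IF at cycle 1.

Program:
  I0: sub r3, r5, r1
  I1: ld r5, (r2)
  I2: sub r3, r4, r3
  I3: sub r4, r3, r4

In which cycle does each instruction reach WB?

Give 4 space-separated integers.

I0 sub r3 <- r5,r1: IF@1 ID@2 stall=0 (-) EX@3 MEM@4 WB@5
I1 ld r5 <- r2: IF@2 ID@3 stall=0 (-) EX@4 MEM@5 WB@6
I2 sub r3 <- r4,r3: IF@3 ID@4 stall=1 (RAW on I0.r3 (WB@5)) EX@6 MEM@7 WB@8
I3 sub r4 <- r3,r4: IF@4 ID@6 stall=2 (RAW on I2.r3 (WB@8)) EX@9 MEM@10 WB@11

Answer: 5 6 8 11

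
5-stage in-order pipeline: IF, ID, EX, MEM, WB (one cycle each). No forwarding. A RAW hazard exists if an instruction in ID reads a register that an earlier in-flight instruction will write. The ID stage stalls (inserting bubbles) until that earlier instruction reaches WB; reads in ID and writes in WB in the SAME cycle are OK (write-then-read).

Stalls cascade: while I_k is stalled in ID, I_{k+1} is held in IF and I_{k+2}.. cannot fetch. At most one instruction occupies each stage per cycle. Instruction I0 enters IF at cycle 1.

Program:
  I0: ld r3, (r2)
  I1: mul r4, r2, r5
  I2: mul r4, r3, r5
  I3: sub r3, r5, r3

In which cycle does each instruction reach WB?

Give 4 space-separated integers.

I0 ld r3 <- r2: IF@1 ID@2 stall=0 (-) EX@3 MEM@4 WB@5
I1 mul r4 <- r2,r5: IF@2 ID@3 stall=0 (-) EX@4 MEM@5 WB@6
I2 mul r4 <- r3,r5: IF@3 ID@4 stall=1 (RAW on I0.r3 (WB@5)) EX@6 MEM@7 WB@8
I3 sub r3 <- r5,r3: IF@4 ID@6 stall=0 (-) EX@7 MEM@8 WB@9

Answer: 5 6 8 9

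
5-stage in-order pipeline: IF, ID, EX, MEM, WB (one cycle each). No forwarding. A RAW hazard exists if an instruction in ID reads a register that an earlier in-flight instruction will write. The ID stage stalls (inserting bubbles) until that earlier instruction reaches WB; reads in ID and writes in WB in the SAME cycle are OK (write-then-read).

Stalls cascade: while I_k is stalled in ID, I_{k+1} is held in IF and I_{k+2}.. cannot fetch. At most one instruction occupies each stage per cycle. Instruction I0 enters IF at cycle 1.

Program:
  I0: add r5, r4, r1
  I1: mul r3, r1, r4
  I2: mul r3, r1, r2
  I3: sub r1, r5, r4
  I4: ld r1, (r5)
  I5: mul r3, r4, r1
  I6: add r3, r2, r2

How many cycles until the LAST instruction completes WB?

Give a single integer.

I0 add r5 <- r4,r1: IF@1 ID@2 stall=0 (-) EX@3 MEM@4 WB@5
I1 mul r3 <- r1,r4: IF@2 ID@3 stall=0 (-) EX@4 MEM@5 WB@6
I2 mul r3 <- r1,r2: IF@3 ID@4 stall=0 (-) EX@5 MEM@6 WB@7
I3 sub r1 <- r5,r4: IF@4 ID@5 stall=0 (-) EX@6 MEM@7 WB@8
I4 ld r1 <- r5: IF@5 ID@6 stall=0 (-) EX@7 MEM@8 WB@9
I5 mul r3 <- r4,r1: IF@6 ID@7 stall=2 (RAW on I4.r1 (WB@9)) EX@10 MEM@11 WB@12
I6 add r3 <- r2,r2: IF@7 ID@10 stall=0 (-) EX@11 MEM@12 WB@13

Answer: 13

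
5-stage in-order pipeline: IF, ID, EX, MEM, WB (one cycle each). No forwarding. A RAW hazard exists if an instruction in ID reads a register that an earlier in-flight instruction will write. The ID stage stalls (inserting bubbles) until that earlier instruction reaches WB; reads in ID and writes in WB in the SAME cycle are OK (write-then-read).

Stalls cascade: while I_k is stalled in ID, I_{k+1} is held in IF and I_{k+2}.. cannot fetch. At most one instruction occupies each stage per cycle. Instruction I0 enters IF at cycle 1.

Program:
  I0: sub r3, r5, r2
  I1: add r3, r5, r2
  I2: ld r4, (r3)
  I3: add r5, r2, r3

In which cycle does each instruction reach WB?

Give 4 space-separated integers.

I0 sub r3 <- r5,r2: IF@1 ID@2 stall=0 (-) EX@3 MEM@4 WB@5
I1 add r3 <- r5,r2: IF@2 ID@3 stall=0 (-) EX@4 MEM@5 WB@6
I2 ld r4 <- r3: IF@3 ID@4 stall=2 (RAW on I1.r3 (WB@6)) EX@7 MEM@8 WB@9
I3 add r5 <- r2,r3: IF@4 ID@7 stall=0 (-) EX@8 MEM@9 WB@10

Answer: 5 6 9 10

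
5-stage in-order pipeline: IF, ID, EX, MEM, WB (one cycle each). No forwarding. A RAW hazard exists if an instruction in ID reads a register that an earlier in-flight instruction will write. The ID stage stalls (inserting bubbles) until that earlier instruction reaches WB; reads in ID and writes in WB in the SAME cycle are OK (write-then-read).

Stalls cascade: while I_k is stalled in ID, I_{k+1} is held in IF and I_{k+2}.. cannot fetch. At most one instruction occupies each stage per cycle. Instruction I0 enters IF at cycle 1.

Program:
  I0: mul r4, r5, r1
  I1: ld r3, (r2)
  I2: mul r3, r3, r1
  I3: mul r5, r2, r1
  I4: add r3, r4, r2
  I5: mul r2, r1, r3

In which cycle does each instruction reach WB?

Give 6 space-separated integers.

Answer: 5 6 9 10 11 14

Derivation:
I0 mul r4 <- r5,r1: IF@1 ID@2 stall=0 (-) EX@3 MEM@4 WB@5
I1 ld r3 <- r2: IF@2 ID@3 stall=0 (-) EX@4 MEM@5 WB@6
I2 mul r3 <- r3,r1: IF@3 ID@4 stall=2 (RAW on I1.r3 (WB@6)) EX@7 MEM@8 WB@9
I3 mul r5 <- r2,r1: IF@4 ID@7 stall=0 (-) EX@8 MEM@9 WB@10
I4 add r3 <- r4,r2: IF@7 ID@8 stall=0 (-) EX@9 MEM@10 WB@11
I5 mul r2 <- r1,r3: IF@8 ID@9 stall=2 (RAW on I4.r3 (WB@11)) EX@12 MEM@13 WB@14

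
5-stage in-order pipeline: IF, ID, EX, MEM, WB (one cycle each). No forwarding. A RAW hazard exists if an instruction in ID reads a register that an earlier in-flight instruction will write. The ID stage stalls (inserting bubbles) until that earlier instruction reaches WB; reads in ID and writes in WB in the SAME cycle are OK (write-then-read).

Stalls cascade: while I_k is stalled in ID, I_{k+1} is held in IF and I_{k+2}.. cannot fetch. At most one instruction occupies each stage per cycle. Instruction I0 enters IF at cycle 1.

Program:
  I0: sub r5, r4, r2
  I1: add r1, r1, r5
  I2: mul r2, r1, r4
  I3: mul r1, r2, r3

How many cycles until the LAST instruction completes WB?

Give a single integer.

Answer: 14

Derivation:
I0 sub r5 <- r4,r2: IF@1 ID@2 stall=0 (-) EX@3 MEM@4 WB@5
I1 add r1 <- r1,r5: IF@2 ID@3 stall=2 (RAW on I0.r5 (WB@5)) EX@6 MEM@7 WB@8
I2 mul r2 <- r1,r4: IF@3 ID@6 stall=2 (RAW on I1.r1 (WB@8)) EX@9 MEM@10 WB@11
I3 mul r1 <- r2,r3: IF@6 ID@9 stall=2 (RAW on I2.r2 (WB@11)) EX@12 MEM@13 WB@14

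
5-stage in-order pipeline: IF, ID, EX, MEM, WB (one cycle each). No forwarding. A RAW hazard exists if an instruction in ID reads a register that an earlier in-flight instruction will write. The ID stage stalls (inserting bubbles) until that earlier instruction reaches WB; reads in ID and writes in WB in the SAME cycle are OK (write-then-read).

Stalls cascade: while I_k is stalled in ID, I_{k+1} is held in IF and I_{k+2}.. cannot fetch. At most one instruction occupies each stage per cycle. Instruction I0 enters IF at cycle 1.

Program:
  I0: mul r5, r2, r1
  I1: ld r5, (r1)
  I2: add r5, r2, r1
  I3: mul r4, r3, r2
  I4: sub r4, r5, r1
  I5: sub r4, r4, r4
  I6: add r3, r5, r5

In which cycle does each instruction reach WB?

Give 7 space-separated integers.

Answer: 5 6 7 8 10 13 14

Derivation:
I0 mul r5 <- r2,r1: IF@1 ID@2 stall=0 (-) EX@3 MEM@4 WB@5
I1 ld r5 <- r1: IF@2 ID@3 stall=0 (-) EX@4 MEM@5 WB@6
I2 add r5 <- r2,r1: IF@3 ID@4 stall=0 (-) EX@5 MEM@6 WB@7
I3 mul r4 <- r3,r2: IF@4 ID@5 stall=0 (-) EX@6 MEM@7 WB@8
I4 sub r4 <- r5,r1: IF@5 ID@6 stall=1 (RAW on I2.r5 (WB@7)) EX@8 MEM@9 WB@10
I5 sub r4 <- r4,r4: IF@6 ID@8 stall=2 (RAW on I4.r4 (WB@10)) EX@11 MEM@12 WB@13
I6 add r3 <- r5,r5: IF@8 ID@11 stall=0 (-) EX@12 MEM@13 WB@14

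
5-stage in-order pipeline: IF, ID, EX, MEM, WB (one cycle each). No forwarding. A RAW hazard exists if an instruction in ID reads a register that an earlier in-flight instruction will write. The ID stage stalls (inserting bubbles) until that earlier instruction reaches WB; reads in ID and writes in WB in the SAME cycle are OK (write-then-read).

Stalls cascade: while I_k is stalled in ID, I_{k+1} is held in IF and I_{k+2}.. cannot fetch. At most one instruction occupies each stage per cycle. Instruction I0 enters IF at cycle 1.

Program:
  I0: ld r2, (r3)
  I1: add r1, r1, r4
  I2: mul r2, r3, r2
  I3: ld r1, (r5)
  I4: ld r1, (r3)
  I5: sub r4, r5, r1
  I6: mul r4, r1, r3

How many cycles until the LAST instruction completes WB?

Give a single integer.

I0 ld r2 <- r3: IF@1 ID@2 stall=0 (-) EX@3 MEM@4 WB@5
I1 add r1 <- r1,r4: IF@2 ID@3 stall=0 (-) EX@4 MEM@5 WB@6
I2 mul r2 <- r3,r2: IF@3 ID@4 stall=1 (RAW on I0.r2 (WB@5)) EX@6 MEM@7 WB@8
I3 ld r1 <- r5: IF@4 ID@6 stall=0 (-) EX@7 MEM@8 WB@9
I4 ld r1 <- r3: IF@6 ID@7 stall=0 (-) EX@8 MEM@9 WB@10
I5 sub r4 <- r5,r1: IF@7 ID@8 stall=2 (RAW on I4.r1 (WB@10)) EX@11 MEM@12 WB@13
I6 mul r4 <- r1,r3: IF@8 ID@11 stall=0 (-) EX@12 MEM@13 WB@14

Answer: 14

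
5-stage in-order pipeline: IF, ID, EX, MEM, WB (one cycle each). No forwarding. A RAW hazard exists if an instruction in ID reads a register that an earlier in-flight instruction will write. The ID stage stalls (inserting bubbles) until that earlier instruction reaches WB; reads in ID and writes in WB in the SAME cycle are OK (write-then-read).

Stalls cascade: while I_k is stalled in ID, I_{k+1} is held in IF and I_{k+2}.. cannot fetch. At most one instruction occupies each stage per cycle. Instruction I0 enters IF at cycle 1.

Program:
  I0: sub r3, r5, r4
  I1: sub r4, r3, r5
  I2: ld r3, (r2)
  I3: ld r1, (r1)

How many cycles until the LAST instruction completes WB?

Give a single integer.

I0 sub r3 <- r5,r4: IF@1 ID@2 stall=0 (-) EX@3 MEM@4 WB@5
I1 sub r4 <- r3,r5: IF@2 ID@3 stall=2 (RAW on I0.r3 (WB@5)) EX@6 MEM@7 WB@8
I2 ld r3 <- r2: IF@3 ID@6 stall=0 (-) EX@7 MEM@8 WB@9
I3 ld r1 <- r1: IF@6 ID@7 stall=0 (-) EX@8 MEM@9 WB@10

Answer: 10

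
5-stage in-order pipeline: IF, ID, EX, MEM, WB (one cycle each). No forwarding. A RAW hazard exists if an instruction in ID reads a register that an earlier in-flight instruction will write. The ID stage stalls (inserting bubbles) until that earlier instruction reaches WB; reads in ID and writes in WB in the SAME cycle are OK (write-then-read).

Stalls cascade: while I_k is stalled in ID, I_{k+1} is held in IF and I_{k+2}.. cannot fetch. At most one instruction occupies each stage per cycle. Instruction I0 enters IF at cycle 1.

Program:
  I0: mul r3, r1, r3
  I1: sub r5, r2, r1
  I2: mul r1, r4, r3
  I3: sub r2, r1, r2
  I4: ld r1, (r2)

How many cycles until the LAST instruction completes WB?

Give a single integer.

I0 mul r3 <- r1,r3: IF@1 ID@2 stall=0 (-) EX@3 MEM@4 WB@5
I1 sub r5 <- r2,r1: IF@2 ID@3 stall=0 (-) EX@4 MEM@5 WB@6
I2 mul r1 <- r4,r3: IF@3 ID@4 stall=1 (RAW on I0.r3 (WB@5)) EX@6 MEM@7 WB@8
I3 sub r2 <- r1,r2: IF@4 ID@6 stall=2 (RAW on I2.r1 (WB@8)) EX@9 MEM@10 WB@11
I4 ld r1 <- r2: IF@6 ID@9 stall=2 (RAW on I3.r2 (WB@11)) EX@12 MEM@13 WB@14

Answer: 14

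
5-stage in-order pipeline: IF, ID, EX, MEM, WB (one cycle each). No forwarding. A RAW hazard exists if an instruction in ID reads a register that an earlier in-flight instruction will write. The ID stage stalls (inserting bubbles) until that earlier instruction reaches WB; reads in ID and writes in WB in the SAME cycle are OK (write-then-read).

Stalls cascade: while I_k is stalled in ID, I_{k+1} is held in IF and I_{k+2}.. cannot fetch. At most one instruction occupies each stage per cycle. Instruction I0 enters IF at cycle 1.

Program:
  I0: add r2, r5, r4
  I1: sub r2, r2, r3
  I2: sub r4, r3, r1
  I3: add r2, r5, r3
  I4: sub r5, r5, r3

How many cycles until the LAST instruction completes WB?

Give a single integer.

Answer: 11

Derivation:
I0 add r2 <- r5,r4: IF@1 ID@2 stall=0 (-) EX@3 MEM@4 WB@5
I1 sub r2 <- r2,r3: IF@2 ID@3 stall=2 (RAW on I0.r2 (WB@5)) EX@6 MEM@7 WB@8
I2 sub r4 <- r3,r1: IF@3 ID@6 stall=0 (-) EX@7 MEM@8 WB@9
I3 add r2 <- r5,r3: IF@6 ID@7 stall=0 (-) EX@8 MEM@9 WB@10
I4 sub r5 <- r5,r3: IF@7 ID@8 stall=0 (-) EX@9 MEM@10 WB@11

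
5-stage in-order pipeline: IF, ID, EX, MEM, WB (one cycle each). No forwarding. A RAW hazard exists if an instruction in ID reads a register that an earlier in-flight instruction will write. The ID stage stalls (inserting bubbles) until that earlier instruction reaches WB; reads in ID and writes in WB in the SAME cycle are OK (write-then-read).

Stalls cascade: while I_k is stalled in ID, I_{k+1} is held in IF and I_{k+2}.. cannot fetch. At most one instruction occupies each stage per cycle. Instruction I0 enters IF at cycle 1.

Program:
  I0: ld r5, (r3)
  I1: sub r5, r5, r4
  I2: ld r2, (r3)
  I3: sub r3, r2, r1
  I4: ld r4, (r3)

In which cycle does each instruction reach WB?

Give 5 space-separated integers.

Answer: 5 8 9 12 15

Derivation:
I0 ld r5 <- r3: IF@1 ID@2 stall=0 (-) EX@3 MEM@4 WB@5
I1 sub r5 <- r5,r4: IF@2 ID@3 stall=2 (RAW on I0.r5 (WB@5)) EX@6 MEM@7 WB@8
I2 ld r2 <- r3: IF@3 ID@6 stall=0 (-) EX@7 MEM@8 WB@9
I3 sub r3 <- r2,r1: IF@6 ID@7 stall=2 (RAW on I2.r2 (WB@9)) EX@10 MEM@11 WB@12
I4 ld r4 <- r3: IF@7 ID@10 stall=2 (RAW on I3.r3 (WB@12)) EX@13 MEM@14 WB@15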